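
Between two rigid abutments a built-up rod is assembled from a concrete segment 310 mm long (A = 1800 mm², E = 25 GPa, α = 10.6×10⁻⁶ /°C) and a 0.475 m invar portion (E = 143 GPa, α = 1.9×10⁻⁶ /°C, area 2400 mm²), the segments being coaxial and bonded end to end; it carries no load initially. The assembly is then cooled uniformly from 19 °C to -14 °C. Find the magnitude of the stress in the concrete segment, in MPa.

Free thermal contraction of the whole bar: Σ αᵢΔT Lᵢ = 10.6×10⁻⁶×33×310 + 1.9×10⁻⁶×33×475 = 0.1382 mm.
Since the ends are fixed, an axial force P builds up, equal in every segment, with P · Σ Lᵢ/(AᵢEᵢ) = δ_free.
The series flexibility is Σ Lᵢ/(AᵢEᵢ) = 310/(1800×25×10³) + 475/(2400×143×10³) = 8.273×10⁻⁶ mm/N.
Hence P = δ_free / Σ(L/AE) = 0.1382/8.273×10⁻⁶ = 16.71 kN (tensile).
σ_{concrete} = P / A = 16710 / 1800 = 9.282 MPa.

σ ≈ 9.28 MPa (tensile)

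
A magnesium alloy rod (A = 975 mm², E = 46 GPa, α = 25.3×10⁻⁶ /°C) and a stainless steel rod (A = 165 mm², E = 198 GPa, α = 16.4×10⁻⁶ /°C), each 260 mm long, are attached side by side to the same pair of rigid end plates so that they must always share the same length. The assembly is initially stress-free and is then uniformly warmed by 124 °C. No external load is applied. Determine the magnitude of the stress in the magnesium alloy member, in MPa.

The magnesium alloy has the larger α, so on heating it would change length more than the stainless steel if both were free. The rigid plates force a common final length, so the magnesium alloy is put into compression and the stainless steel into tension, with equal and opposite forces P (no external load).
Compatibility of the two members (thermal + elastic change equal): (α₁ − α₂)ΔT = P·[1/(A₁E₁) + 1/(A₂E₂)].
|α₁ − α₂|·ΔT = 8.9×10⁻⁶ × 124 = 0.001104.
1/(A₁E₁) + 1/(A₂E₂) = 1/(975×46×10³) + 1/(165×198×10³) = 5.291×10⁻⁸ N⁻¹.
P = 0.001104 / 5.291×10⁻⁸ = 20860 N = 20.86 kN.
σ_{magnesium alloy} = P/A₁ = 20860/975 = 21.39 MPa, compressive.

σ ≈ 21.4 MPa (compressive)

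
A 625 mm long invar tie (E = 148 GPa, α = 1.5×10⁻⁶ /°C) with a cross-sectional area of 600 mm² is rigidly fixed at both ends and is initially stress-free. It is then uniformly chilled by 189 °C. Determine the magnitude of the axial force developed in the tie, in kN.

With zero net strain, σ = E·αΔT = 148 GPa × 1.5×10⁻⁶ × 189 = 41.96 MPa.
Then P = σA = 41.96 × 600 mm² = 25.17 kN, tensile.

P ≈ 25.2 kN (tensile)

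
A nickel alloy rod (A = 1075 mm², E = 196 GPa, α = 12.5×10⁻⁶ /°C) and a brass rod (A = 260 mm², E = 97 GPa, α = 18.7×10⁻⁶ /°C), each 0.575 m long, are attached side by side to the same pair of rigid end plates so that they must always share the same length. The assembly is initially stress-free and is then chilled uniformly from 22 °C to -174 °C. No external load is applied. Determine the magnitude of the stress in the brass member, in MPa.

σ ≈ 105 MPa (tensile)

Equilibrium of a rigid end plate with no external load gives equal and opposite internal forces ±P in the two members. Since α_{brass} > α_{nickel alloy}, cooling drives the brass into tension and the nickel alloy into compression.
Equating the net (thermal + elastic) strains gives |α₁ − α₂|·ΔT = P·[1/(A₁E₁) + 1/(A₂E₂)].
|α₁ − α₂|·ΔT = 6.2×10⁻⁶ × 196 = 0.001215.
1/(A₁E₁) + 1/(A₂E₂) = 1/(1075×196×10³) + 1/(260×97×10³) = 4.44×10⁻⁸ N⁻¹.
So P = 0.001215 / 4.44×10⁻⁸ = 27.37 kN.
σ_{brass} = P/A₂ = 27370/260 = 105.3 MPa, tensile.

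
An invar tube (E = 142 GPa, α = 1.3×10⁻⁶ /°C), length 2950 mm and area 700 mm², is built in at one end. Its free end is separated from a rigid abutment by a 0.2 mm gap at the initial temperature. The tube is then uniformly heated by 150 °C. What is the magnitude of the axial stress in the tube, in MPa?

σ ≈ 18.1 MPa (compressive)

If the wall were absent the tube would grow by αΔT L = 1.3×10⁻⁶ × 150 × 2950 = 0.5753 mm.
The gap closes (δ_free > 0.2 mm) and the wall then resists a further 0.5753 − 0.2 = 0.3753 mm of expansion.
Compatibility: PL/(AE) = 0.3753 mm, so σ = P/A = E × (0.3753/2950) = 18.06 MPa.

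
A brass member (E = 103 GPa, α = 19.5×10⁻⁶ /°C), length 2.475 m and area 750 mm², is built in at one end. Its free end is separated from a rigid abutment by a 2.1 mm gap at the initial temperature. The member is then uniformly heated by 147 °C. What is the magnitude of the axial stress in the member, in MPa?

Free thermal elongation = αΔT L = 19.5×10⁻⁶ × 147 × 2475 = 7.095 mm.
This exceeds the 2.1 mm gap, so the wall pushes back. The portion of expansion that must be recovered elastically is δ_free − gap = 7.095 − 2.1 = 4.995 mm.
That suppressed elongation corresponds to σ = E·Δ/L = 103×10³ × 4.995/2475 = 207.9 MPa.

σ ≈ 208 MPa (compressive)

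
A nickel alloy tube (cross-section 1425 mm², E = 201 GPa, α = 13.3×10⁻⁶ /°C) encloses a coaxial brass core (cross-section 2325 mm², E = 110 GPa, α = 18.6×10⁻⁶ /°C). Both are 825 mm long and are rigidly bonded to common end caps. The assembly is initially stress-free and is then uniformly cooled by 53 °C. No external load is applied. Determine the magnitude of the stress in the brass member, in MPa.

Equilibrium of a rigid end plate with no external load gives equal and opposite internal forces ±P in the two members. Since α_{brass} > α_{nickel alloy}, cooling drives the brass into tension and the nickel alloy into compression.
Equating the net (thermal + elastic) strains gives |α₁ − α₂|·ΔT = P·[1/(A₁E₁) + 1/(A₂E₂)].
|α₁ − α₂|·ΔT = 5.3×10⁻⁶ × 53 = 0.0002809.
1/(A₁E₁) + 1/(A₂E₂) = 1/(1425×201×10³) + 1/(2325×110×10³) = 7.401×10⁻⁹ N⁻¹.
P = 0.0002809 / 7.401×10⁻⁹ = 37950 N = 37.95 kN.
σ_{brass} = P/A₂ = 37950/2325 = 16.32 MPa, tensile.

σ ≈ 16.3 MPa (tensile)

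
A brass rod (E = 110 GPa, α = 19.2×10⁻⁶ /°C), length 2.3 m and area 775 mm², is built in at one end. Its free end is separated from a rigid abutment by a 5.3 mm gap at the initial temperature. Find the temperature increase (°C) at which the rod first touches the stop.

Contact occurs when the free expansion equals the gap: αΔT L = 5.3 mm.
ΔT = 5.3 / (19.2×10⁻⁶ × 2300) = 120 °C.

ΔT ≈ 120 °C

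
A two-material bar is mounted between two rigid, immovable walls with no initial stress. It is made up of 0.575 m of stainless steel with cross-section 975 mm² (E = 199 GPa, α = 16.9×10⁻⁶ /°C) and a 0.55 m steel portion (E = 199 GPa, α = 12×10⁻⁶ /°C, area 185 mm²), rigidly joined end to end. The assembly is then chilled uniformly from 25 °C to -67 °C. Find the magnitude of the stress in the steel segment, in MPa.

σ ≈ 453 MPa (tensile)

If the supports were absent, the total length change would be Σ αᵢΔT Lᵢ = 16.9×10⁻⁶×92×575 + 12×10⁻⁶×92×550 = 1.501 mm.
The walls prevent any net length change, so an axial force P (same in every segment) develops. Compatibility: P · Σ Lᵢ/(AᵢEᵢ) = δ_free.
The series flexibility is Σ Lᵢ/(AᵢEᵢ) = 575/(975×199×10³) + 550/(185×199×10³) = 1.79×10⁻⁵ mm/N.
Hence P = δ_free / Σ(L/AE) = 1.501/1.79×10⁻⁵ = 83.85 kN (tensile).
σ_{steel} = P / A = 83850 / 185 = 453.3 MPa.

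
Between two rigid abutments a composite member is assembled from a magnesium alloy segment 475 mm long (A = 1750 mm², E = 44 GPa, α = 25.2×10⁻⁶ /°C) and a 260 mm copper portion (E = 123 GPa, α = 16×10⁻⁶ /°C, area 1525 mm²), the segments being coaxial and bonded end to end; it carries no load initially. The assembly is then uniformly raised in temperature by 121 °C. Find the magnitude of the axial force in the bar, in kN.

Free thermal expansion of the whole bar: Σ αᵢΔT Lᵢ = 25.2×10⁻⁶×121×475 + 16×10⁻⁶×121×260 = 1.952 mm.
Since the ends are fixed, an axial force P builds up, equal in every segment, with P · Σ Lᵢ/(AᵢEᵢ) = δ_free.
The series flexibility is Σ Lᵢ/(AᵢEᵢ) = 475/(1750×44×10³) + 260/(1525×123×10³) = 7.555×10⁻⁶ mm/N.
Hence P = δ_free / Σ(L/AE) = 1.952/7.555×10⁻⁶ = 258.3 kN (compressive).

P ≈ 258 kN (compressive)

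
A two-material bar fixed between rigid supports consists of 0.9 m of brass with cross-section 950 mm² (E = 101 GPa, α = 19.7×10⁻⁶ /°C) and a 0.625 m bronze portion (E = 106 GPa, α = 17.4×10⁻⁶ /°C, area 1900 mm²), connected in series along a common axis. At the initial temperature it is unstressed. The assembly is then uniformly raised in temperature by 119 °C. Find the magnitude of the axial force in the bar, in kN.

P ≈ 273 kN (compressive)

Free thermal expansion of the whole bar: Σ αᵢΔT Lᵢ = 19.7×10⁻⁶×119×900 + 17.4×10⁻⁶×119×625 = 3.404 mm.
The walls prevent any net length change, so an axial force P (same in every segment) develops. Compatibility: P · Σ Lᵢ/(AᵢEᵢ) = δ_free.
The series flexibility is Σ Lᵢ/(AᵢEᵢ) = 900/(950×101×10³) + 625/(1900×106×10³) = 1.248×10⁻⁵ mm/N.
Hence P = δ_free / Σ(L/AE) = 3.404/1.248×10⁻⁵ = 272.7 kN (compressive).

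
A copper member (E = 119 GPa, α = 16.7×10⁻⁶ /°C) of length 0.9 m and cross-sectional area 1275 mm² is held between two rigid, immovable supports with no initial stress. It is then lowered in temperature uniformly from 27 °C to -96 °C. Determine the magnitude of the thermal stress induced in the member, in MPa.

With length fixed, the mechanical strain must cancel the thermal strain αΔT = 16.7×10⁻⁶ × 123 = 2054.1×10⁻⁶.
σ = EαΔT = 119×10³ × 16.7×10⁻⁶ × 123 = 244.4 MPa (tensile; the member is trying to contract).

σ ≈ 244 MPa (tensile)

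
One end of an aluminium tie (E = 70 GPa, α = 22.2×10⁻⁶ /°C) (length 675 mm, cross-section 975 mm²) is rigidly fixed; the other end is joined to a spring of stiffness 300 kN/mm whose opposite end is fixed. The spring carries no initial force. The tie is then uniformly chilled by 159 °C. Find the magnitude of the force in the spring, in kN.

Free thermal contraction: δ_free = αΔT L = 22.2×10⁻⁶ × 159 × 675 = 2.383 mm.
Let P be the tensile force in the spring. The tie extends elastically by PL/(AE) and the spring stretches by P/k; together these equal δ_free.
P [ L/(AE) + 1/k ] = δ_free → P [ 675/(975×70×10³) + 1/(300×10³) ] = 2.383.
P = 2.383 / 1.322×10⁻⁵ = 180200 N.

P ≈ 180 kN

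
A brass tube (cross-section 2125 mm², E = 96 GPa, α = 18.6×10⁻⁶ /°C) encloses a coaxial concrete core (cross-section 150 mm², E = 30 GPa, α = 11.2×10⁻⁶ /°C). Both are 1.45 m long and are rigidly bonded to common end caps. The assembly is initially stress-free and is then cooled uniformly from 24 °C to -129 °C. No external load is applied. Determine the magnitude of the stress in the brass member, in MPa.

The brass has the larger α, so on cooling it would change length more than the concrete if both were free. The rigid plates force a common final length, so the brass is put into tension and the concrete into compression, with equal and opposite forces P (no external load).
Compatibility of the two members (thermal + elastic change equal): (α₁ − α₂)ΔT = P·[1/(A₁E₁) + 1/(A₂E₂)].
|α₁ − α₂|·ΔT = 7.4×10⁻⁶ × 153 = 0.001132.
1/(A₁E₁) + 1/(A₂E₂) = 1/(2125×96×10³) + 1/(150×30×10³) = 2.271×10⁻⁷ N⁻¹.
So P = 0.001132 / 2.271×10⁻⁷ = 4.985 kN.
σ_{brass} = P/A₁ = 4985/2125 = 2.346 MPa, tensile.

σ ≈ 2.35 MPa (tensile)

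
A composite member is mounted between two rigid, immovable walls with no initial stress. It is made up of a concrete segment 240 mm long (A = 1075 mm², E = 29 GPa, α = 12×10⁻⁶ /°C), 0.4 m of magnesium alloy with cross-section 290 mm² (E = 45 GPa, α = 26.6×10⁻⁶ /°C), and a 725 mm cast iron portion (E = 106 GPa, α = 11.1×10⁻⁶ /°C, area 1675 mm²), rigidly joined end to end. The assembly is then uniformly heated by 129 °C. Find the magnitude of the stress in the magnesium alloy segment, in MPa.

Free thermal expansion of the whole bar: Σ αᵢΔT Lᵢ = 12×10⁻⁶×129×240 + 26.6×10⁻⁶×129×400 + 11.1×10⁻⁶×129×725 = 2.782 mm.
The rigid supports impose zero overall length change; the single axial force P common to all segments must satisfy P Σ Lᵢ/(AᵢEᵢ) = δ_free.
Σ Lᵢ/(AᵢEᵢ) = 240/(1075×29×10³) + 400/(290×45×10³) + 725/(1675×106×10³) = 4.243×10⁻⁵ mm/N.
Hence P = δ_free / Σ(L/AE) = 2.782/4.243×10⁻⁵ = 65.57 kN (compressive).
σ_{magnesium alloy} = P / A = 65570 / 290 = 226.1 MPa.

σ ≈ 226 MPa (compressive)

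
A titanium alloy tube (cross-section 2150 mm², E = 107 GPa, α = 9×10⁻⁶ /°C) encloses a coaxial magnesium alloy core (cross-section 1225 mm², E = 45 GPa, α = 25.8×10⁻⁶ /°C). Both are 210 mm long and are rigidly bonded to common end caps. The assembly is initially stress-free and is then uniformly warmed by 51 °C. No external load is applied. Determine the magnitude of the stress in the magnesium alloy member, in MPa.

Both members must finish at the same length. With the larger α, the magnesium alloy tends to over-expand; the plates restrain it, putting the magnesium alloy in compression and the titanium alloy in tension. With no external load the two internal forces are equal and opposite, magnitude P.
Setting the final lengths equal and cancelling L: (α₁ − α₂)ΔT = P/(A₁E₁) + P/(A₂E₂).
|α₁ − α₂|·ΔT = 16.8×10⁻⁶ × 51 = 0.0008568.
1/(A₁E₁) + 1/(A₂E₂) = 1/(2150×107×10³) + 1/(1225×45×10³) = 2.249×10⁻⁸ N⁻¹.
So P = 0.0008568 / 2.249×10⁻⁸ = 38.1 kN.
σ_{magnesium alloy} = P/A₂ = 38100/1225 = 31.1 MPa, compressive.

σ ≈ 31.1 MPa (compressive)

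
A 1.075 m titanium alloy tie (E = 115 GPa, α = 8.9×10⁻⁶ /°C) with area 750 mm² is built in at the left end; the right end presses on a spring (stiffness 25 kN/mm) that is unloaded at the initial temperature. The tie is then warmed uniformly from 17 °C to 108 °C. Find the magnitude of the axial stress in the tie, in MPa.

If the spring were absent the tie would lengthen by αΔT L = 8.9×10⁻⁶ × 91 × 1075 = 0.8706 mm.
Let P be the compressive force at the spring. The tie shortens elastically by PL/(AE) and the spring compresses by P/k; together these equal δ_free.
So P = δ_free / [L/(AE) + 1/k] = 0.8706 / [ 1075/(750×115×10³) + 1/(25×10³) ].
P = 0.8706 / 5.246×10⁻⁵ = 16600 N.
σ = P/A = 16600/750 = 22.13 MPa.

σ ≈ 22.1 MPa (compressive)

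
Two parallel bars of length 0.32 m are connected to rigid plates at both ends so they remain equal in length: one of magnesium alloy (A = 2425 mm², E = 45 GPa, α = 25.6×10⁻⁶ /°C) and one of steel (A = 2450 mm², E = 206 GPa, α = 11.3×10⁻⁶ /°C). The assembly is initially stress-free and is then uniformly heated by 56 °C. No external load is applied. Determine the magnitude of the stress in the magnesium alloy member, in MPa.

σ ≈ 29.6 MPa (compressive)

Both members must finish at the same length. With the larger α, the magnesium alloy tends to over-expand; the plates restrain it, putting the magnesium alloy in compression and the steel in tension. With no external load the two internal forces are equal and opposite, magnitude P.
Compatibility of the two members (thermal + elastic change equal): (α₁ − α₂)ΔT = P·[1/(A₁E₁) + 1/(A₂E₂)].
|α₁ − α₂|·ΔT = 14.3×10⁻⁶ × 56 = 0.0008008.
1/(A₁E₁) + 1/(A₂E₂) = 1/(2425×45×10³) + 1/(2450×206×10³) = 1.115×10⁻⁸ N⁻¹.
P = 0.0008008 / 1.115×10⁻⁸ = 71850 N = 71.85 kN.
σ_{magnesium alloy} = P/A₁ = 71850/2425 = 29.63 MPa, compressive.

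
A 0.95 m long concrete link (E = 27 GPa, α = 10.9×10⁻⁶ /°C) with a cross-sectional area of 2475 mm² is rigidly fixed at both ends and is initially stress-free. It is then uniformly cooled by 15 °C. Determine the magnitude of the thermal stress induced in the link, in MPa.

The supports are rigid, so the total axial strain is zero. The restrained thermal strain is ε = αΔT = 10.9×10⁻⁶ × 15 = 163.5×10⁻⁶.
Hence σ = E·αΔT = 27×10³ × 163.5×10⁻⁶ = 4.415 MPa, tensile.

σ ≈ 4.41 MPa (tensile)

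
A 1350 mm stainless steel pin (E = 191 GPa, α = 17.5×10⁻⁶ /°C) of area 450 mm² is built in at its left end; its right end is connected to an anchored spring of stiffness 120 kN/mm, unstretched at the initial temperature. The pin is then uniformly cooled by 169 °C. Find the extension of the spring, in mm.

The unrestrained thermal change is αΔT L = 17.5×10⁻⁶ × 169 × 1350 = 3.993 mm.
Let P be the tensile force in the spring. The pin extends elastically by PL/(AE) and the spring stretches by P/k; together these equal δ_free.
P [ L/(AE) + 1/k ] = δ_free → P [ 1350/(450×191×10³) + 1/(120×10³) ] = 3.993.
P = 3.993 / 2.404×10⁻⁵ = 166100 N.
Spring extension = P/k = 166100/(120×10³) = 1.384 mm.

δ ≈ 1.38 mm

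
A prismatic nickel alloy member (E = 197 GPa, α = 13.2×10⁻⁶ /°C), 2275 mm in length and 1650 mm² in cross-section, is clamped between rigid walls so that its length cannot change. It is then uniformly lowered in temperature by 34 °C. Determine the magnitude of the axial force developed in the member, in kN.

The ends cannot move, so σ = EαΔT = 197×10³ × 13.2×10⁻⁶ × 34 = 88.41 MPa.
P = AEαΔT = 1650 × 197×10³ × 13.2×10⁻⁶ × 34 = 145.9 kN (tensile).

P ≈ 146 kN (tensile)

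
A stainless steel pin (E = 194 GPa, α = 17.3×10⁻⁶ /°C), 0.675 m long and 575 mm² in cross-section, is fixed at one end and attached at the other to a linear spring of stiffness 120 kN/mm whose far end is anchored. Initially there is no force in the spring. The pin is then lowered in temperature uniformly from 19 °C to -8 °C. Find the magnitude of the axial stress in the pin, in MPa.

σ ≈ 38.1 MPa (tensile)

If the spring were absent the pin would shorten by αΔT L = 17.3×10⁻⁶ × 27 × 675 = 0.3153 mm.
Let P be the tensile force in the spring. The pin extends elastically by PL/(AE) and the spring stretches by P/k; together these equal δ_free.
P [ L/(AE) + 1/k ] = δ_free → P [ 675/(575×194×10³) + 1/(120×10³) ] = 0.3153.
P = 0.3153 / 1.438×10⁻⁵ = 21920 N.
σ = P/A = 21920/575 = 38.12 MPa.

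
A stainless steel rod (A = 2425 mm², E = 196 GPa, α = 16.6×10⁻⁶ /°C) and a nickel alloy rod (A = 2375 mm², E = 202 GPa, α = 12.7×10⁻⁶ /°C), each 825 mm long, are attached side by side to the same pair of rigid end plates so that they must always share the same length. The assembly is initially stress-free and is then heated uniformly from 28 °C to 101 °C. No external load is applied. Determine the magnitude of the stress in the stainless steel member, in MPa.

The stainless steel has the larger α, so on heating it would change length more than the nickel alloy if both were free. The rigid plates force a common final length, so the stainless steel is put into compression and the nickel alloy into tension, with equal and opposite forces P (no external load).
Setting the final lengths equal and cancelling L: (α₁ − α₂)ΔT = P/(A₁E₁) + P/(A₂E₂).
|α₁ − α₂|·ΔT = 3.9×10⁻⁶ × 73 = 0.0002847.
1/(A₁E₁) + 1/(A₂E₂) = 1/(2425×196×10³) + 1/(2375×202×10³) = 4.188×10⁻⁹ N⁻¹.
P = 0.0002847 / 4.188×10⁻⁹ = 67970 N = 67.97 kN.
σ_{stainless steel} = P/A₁ = 67970/2425 = 28.03 MPa, compressive.

σ ≈ 28 MPa (compressive)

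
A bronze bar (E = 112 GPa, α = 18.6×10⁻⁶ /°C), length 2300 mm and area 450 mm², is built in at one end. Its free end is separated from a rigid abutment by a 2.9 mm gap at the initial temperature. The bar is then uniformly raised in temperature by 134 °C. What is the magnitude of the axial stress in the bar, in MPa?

Free thermal elongation = αΔT L = 18.6×10⁻⁶ × 134 × 2300 = 5.733 mm.
This exceeds the 2.9 mm gap, so the wall pushes back. The portion of expansion that must be recovered elastically is δ_free − gap = 5.733 − 2.9 = 2.833 mm.
That suppressed elongation corresponds to σ = E·Δ/L = 112×10³ × 2.833/2300 = 137.9 MPa.

σ ≈ 138 MPa (compressive)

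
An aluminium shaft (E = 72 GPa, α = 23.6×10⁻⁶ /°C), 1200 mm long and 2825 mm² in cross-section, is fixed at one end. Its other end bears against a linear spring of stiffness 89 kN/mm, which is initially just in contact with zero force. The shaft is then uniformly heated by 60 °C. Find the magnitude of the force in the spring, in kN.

If the spring were absent the shaft would lengthen by αΔT L = 23.6×10⁻⁶ × 60 × 1200 = 1.699 mm.
With a force P in the spring, the elastic change of the shaft is PL/(AE) and that of the spring is P/k; compatibility requires their sum to equal δ_free.
P [ L/(AE) + 1/k ] = δ_free → P [ 1200/(2825×72×10³) + 1/(89×10³) ] = 1.699.
P = 1.699 / 1.714×10⁻⁵ = 99160 N.

P ≈ 99.2 kN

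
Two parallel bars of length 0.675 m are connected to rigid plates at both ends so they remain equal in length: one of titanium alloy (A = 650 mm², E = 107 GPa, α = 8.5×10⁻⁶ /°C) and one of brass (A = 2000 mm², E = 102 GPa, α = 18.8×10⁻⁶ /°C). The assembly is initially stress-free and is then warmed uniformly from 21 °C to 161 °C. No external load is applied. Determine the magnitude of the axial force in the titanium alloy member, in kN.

The brass has the larger α, so on heating it would change length more than the titanium alloy if both were free. The rigid plates force a common final length, so the brass is put into compression and the titanium alloy into tension, with equal and opposite forces P (no external load).
Setting the final lengths equal and cancelling L: (α₁ − α₂)ΔT = P/(A₁E₁) + P/(A₂E₂).
|α₁ − α₂|·ΔT = 10.3×10⁻⁶ × 140 = 0.001442.
1/(A₁E₁) + 1/(A₂E₂) = 1/(650×107×10³) + 1/(2000×102×10³) = 1.928×10⁻⁸ N⁻¹.
P = 0.001442 / 1.928×10⁻⁸ = 74790 N = 74.79 kN.

P ≈ 74.8 kN (tensile in the titanium alloy)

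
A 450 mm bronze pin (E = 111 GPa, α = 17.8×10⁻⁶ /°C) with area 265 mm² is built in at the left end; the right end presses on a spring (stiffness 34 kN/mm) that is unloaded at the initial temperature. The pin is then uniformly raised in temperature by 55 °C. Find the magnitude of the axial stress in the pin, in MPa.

σ ≈ 37.2 MPa (compressive)

Free thermal expansion: δ_free = αΔT L = 17.8×10⁻⁶ × 55 × 450 = 0.4405 mm.
Let P be the compressive force at the spring. The pin shortens elastically by PL/(AE) and the spring compresses by P/k; together these equal δ_free.
So P = δ_free / [L/(AE) + 1/k] = 0.4405 / [ 450/(265×111×10³) + 1/(34×10³) ].
P = 0.4405 / 4.471×10⁻⁵ = 9853 N.
σ = P/A = 9853/265 = 37.18 MPa.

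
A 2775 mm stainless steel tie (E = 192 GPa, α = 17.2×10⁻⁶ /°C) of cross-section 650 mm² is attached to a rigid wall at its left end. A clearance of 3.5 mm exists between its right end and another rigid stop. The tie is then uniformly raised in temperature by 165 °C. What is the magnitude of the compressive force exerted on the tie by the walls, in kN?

Free thermal elongation = αΔT L = 17.2×10⁻⁶ × 165 × 2775 = 7.875 mm.
This exceeds the 3.5 mm gap, so the wall pushes back. The portion of expansion that must be recovered elastically is δ_free − gap = 7.875 − 3.5 = 4.375 mm.
So σ = E(δ_free − g)/L = 192×10³ × 4.375/2775 = 302.7 MPa.
P = σA = 302.7 × 650 = 196.8 kN.

P ≈ 197 kN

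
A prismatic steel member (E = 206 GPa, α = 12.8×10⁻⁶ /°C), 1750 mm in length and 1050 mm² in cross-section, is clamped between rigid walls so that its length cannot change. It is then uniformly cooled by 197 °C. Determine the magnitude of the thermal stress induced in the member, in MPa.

σ ≈ 519 MPa (tensile)

The supports are rigid, so the total axial strain is zero. The restrained thermal strain is ε = αΔT = 12.8×10⁻⁶ × 197 = 2521.6×10⁻⁶.
The stress required to suppress this strain is σ = Eε = 206×10³ × 2521.6×10⁻⁶ = 519.4 MPa, tensile since the member is trying to contract.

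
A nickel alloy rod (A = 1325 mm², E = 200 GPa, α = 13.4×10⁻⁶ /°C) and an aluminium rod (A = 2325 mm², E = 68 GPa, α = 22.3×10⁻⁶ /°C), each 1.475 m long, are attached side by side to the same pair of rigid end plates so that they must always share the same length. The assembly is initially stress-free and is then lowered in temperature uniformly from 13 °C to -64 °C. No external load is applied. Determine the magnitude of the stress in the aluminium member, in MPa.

Both members must finish at the same length. With the larger α, the aluminium tends to over-contract; the plates restrain it, putting the aluminium in tension and the nickel alloy in compression. With no external load the two internal forces are equal and opposite, magnitude P.
Equating the net (thermal + elastic) strains gives |α₁ − α₂|·ΔT = P·[1/(A₁E₁) + 1/(A₂E₂)].
|α₁ − α₂|·ΔT = 8.9×10⁻⁶ × 77 = 0.0006853.
1/(A₁E₁) + 1/(A₂E₂) = 1/(1325×200×10³) + 1/(2325×68×10³) = 1.01×10⁻⁸ N⁻¹.
So P = 0.0006853 / 1.01×10⁻⁸ = 67.86 kN.
σ_{aluminium} = P/A₂ = 67860/2325 = 29.19 MPa, tensile.

σ ≈ 29.2 MPa (tensile)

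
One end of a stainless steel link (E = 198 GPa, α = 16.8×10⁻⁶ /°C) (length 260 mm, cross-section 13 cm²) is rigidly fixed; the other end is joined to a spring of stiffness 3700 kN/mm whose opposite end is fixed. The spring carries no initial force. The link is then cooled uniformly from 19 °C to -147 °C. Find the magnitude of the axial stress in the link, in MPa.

Free thermal contraction: δ_free = αΔT L = 16.8×10⁻⁶ × 166 × 260 = 0.7251 mm.
Let P be the tensile force in the spring. The link extends elastically by PL/(AE) and the spring stretches by P/k; together these equal δ_free.
P [ L/(AE) + 1/k ] = δ_free → P [ 260/(1300×198×10³) + 1/(3700×10³) ] = 0.7251.
P = 0.7251 / 1.28×10⁻⁶ = 566300 N.
σ = P/A = 566300/1300 = 435.6 MPa.

σ ≈ 436 MPa (tensile)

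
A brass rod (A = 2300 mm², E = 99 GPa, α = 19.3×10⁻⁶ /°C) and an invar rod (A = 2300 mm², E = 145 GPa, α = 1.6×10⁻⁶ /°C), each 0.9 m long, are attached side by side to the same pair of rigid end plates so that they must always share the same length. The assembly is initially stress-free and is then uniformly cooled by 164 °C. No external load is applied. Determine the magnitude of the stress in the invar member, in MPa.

Equilibrium of a rigid end plate with no external load gives equal and opposite internal forces ±P in the two members. Since α_{brass} > α_{invar}, cooling drives the brass into tension and the invar into compression.
Setting the final lengths equal and cancelling L: (α₁ − α₂)ΔT = P/(A₁E₁) + P/(A₂E₂).
|α₁ − α₂|·ΔT = 17.7×10⁻⁶ × 164 = 0.002903.
1/(A₁E₁) + 1/(A₂E₂) = 1/(2300×99×10³) + 1/(2300×145×10³) = 7.39×10⁻⁹ N⁻¹.
P = 0.002903 / 7.39×10⁻⁹ = 392800 N = 392.8 kN.
σ_{invar} = P/A₂ = 392800/2300 = 170.8 MPa, compressive.

σ ≈ 171 MPa (compressive)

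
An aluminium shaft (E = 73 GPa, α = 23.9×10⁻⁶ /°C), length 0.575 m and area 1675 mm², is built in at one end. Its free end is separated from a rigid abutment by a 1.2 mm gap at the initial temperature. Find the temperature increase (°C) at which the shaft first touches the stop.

Contact occurs when the free expansion equals the gap: αΔT L = 1.2 mm.
ΔT = 1.2 / (23.9×10⁻⁶ × 575) = 87.32 °C.

ΔT ≈ 87.3 °C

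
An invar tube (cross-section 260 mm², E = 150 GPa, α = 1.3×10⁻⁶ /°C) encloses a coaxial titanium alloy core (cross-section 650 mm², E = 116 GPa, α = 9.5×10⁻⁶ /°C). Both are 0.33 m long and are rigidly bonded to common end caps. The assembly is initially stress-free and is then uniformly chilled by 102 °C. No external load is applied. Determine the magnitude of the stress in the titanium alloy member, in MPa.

Equilibrium of a rigid end plate with no external load gives equal and opposite internal forces ±P in the two members. Since α_{titanium alloy} > α_{invar}, cooling drives the titanium alloy into tension and the invar into compression.
Setting the final lengths equal and cancelling L: (α₁ − α₂)ΔT = P/(A₁E₁) + P/(A₂E₂).
|α₁ − α₂|·ΔT = 8.2×10⁻⁶ × 102 = 0.0008364.
1/(A₁E₁) + 1/(A₂E₂) = 1/(260×150×10³) + 1/(650×116×10³) = 3.89×10⁻⁸ N⁻¹.
P = 0.0008364 / 3.89×10⁻⁸ = 21500 N = 21.5 kN.
σ_{titanium alloy} = P/A₂ = 21500/650 = 33.08 MPa, tensile.

σ ≈ 33.1 MPa (tensile)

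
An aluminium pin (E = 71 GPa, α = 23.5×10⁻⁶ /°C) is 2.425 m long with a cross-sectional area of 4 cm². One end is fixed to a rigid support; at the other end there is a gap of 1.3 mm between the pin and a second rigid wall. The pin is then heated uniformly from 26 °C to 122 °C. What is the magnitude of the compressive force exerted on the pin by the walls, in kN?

P ≈ 48.8 kN

Unrestrained expansion: δ_free = αΔT L = 23.5×10⁻⁶ × 96 × 2425 = 5.471 mm.
This exceeds the 1.3 mm gap, so the wall pushes back. The portion of expansion that must be recovered elastically is δ_free − gap = 5.471 − 1.3 = 4.171 mm.
So σ = E(δ_free − g)/L = 71×10³ × 4.171/2425 = 122.1 MPa.
Force on the wall = σA = 122.1 × 400 mm² = 48.85 kN.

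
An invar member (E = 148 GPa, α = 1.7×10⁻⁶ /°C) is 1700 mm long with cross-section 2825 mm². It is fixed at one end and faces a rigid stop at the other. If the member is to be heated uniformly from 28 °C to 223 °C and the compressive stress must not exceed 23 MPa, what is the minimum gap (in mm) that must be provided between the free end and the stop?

Free expansion if unrestrained: δ_free = αΔT L = 1.7×10⁻⁶ × 195 × 1700 = 0.5635 mm.
At the allowable stress the elastic shortening the wall may impose is σL/E = 23 × 1700 / (148×10³) = 0.2642 mm.
So the gap has to take up the difference, g_min = δ_free − σL/E = 0.5635 − 0.2642 = 0.2994 mm.

g ≈ 0.299 mm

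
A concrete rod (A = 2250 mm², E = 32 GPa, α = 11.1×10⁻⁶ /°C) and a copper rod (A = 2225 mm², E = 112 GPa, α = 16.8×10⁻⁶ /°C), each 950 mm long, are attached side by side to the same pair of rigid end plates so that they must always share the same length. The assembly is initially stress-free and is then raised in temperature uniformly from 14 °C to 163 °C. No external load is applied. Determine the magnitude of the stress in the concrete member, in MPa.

The copper has the larger α, so on heating it would change length more than the concrete if both were free. The rigid plates force a common final length, so the copper is put into compression and the concrete into tension, with equal and opposite forces P (no external load).
Compatibility of the two members (thermal + elastic change equal): (α₁ − α₂)ΔT = P·[1/(A₁E₁) + 1/(A₂E₂)].
|α₁ − α₂|·ΔT = 5.7×10⁻⁶ × 149 = 0.0008493.
1/(A₁E₁) + 1/(A₂E₂) = 1/(2250×32×10³) + 1/(2225×112×10³) = 1.79×10⁻⁸ N⁻¹.
P = 0.0008493 / 1.79×10⁻⁸ = 47440 N = 47.44 kN.
σ_{concrete} = P/A₁ = 47440/2250 = 21.09 MPa, tensile.

σ ≈ 21.1 MPa (tensile)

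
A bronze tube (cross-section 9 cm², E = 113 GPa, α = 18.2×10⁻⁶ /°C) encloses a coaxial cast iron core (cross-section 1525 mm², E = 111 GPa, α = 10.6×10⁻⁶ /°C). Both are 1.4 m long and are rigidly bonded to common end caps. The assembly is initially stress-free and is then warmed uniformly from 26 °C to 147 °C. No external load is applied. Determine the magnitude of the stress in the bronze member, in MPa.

The bronze has the larger α, so on heating it would change length more than the cast iron if both were free. The rigid plates force a common final length, so the bronze is put into compression and the cast iron into tension, with equal and opposite forces P (no external load).
Compatibility of the two members (thermal + elastic change equal): (α₁ − α₂)ΔT = P·[1/(A₁E₁) + 1/(A₂E₂)].
|α₁ − α₂|·ΔT = 7.6×10⁻⁶ × 121 = 0.0009196.
1/(A₁E₁) + 1/(A₂E₂) = 1/(900×113×10³) + 1/(1525×111×10³) = 1.574×10⁻⁸ N⁻¹.
So P = 0.0009196 / 1.574×10⁻⁸ = 58.42 kN.
σ_{bronze} = P/A₁ = 58420/900 = 64.91 MPa, compressive.

σ ≈ 64.9 MPa (compressive)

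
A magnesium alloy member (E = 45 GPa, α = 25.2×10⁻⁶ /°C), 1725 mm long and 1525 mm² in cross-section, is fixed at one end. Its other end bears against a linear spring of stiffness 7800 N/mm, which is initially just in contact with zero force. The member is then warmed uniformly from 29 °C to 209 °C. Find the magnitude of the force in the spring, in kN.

P ≈ 51 kN

If the spring were absent the member would lengthen by αΔT L = 25.2×10⁻⁶ × 180 × 1725 = 7.825 mm.
Let P be the compressive force at the spring. The member shortens elastically by PL/(AE) and the spring compresses by P/k; together these equal δ_free.
So P = δ_free / [L/(AE) + 1/k] = 7.825 / [ 1725/(1525×45×10³) + 1/(7800) ].
P = 7.825 / 0.0001533 = 51030 N.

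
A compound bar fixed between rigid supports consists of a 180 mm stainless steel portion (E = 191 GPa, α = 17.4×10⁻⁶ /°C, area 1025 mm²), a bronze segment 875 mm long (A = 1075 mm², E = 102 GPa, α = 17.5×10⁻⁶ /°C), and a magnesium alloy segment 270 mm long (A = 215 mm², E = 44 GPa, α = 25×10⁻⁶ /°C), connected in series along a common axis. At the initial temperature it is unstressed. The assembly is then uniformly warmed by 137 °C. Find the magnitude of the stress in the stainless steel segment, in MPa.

With the walls removed the bar would change length by δ_free = Σ αᵢΔT Lᵢ = 17.4×10⁻⁶×137×180 + 17.5×10⁻⁶×137×875 + 25×10⁻⁶×137×270 = 3.452 mm.
Since the ends are fixed, an axial force P builds up, equal in every segment, with P · Σ Lᵢ/(AᵢEᵢ) = δ_free.
Σ Lᵢ/(AᵢEᵢ) = 180/(1025×191×10³) + 875/(1075×102×10³) + 270/(215×44×10³) = 3.744×10⁻⁵ mm/N.
So P = 3.452 / 3.744×10⁻⁵ = 92.19 kN, compressive.
σ_{stainless steel} = P / A = 92190 / 1025 = 89.94 MPa.

σ ≈ 89.9 MPa (compressive)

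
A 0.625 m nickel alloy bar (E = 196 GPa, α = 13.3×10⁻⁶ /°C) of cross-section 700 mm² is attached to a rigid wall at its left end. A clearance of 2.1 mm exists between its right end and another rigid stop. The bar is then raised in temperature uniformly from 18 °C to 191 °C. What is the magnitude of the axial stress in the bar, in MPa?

Free thermal elongation = αΔT L = 13.3×10⁻⁶ × 173 × 625 = 1.438 mm.
Since δ_free = 1.44 mm is less than the 2.1 mm gap, the bar never touches the wall. No axial force develops.

σ ≈ 0 MPa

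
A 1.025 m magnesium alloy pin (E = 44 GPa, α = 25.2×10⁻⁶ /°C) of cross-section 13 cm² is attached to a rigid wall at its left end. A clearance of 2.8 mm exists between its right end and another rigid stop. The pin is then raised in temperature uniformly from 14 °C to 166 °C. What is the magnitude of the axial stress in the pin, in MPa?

σ ≈ 48.3 MPa (compressive)

Free thermal elongation = αΔT L = 25.2×10⁻⁶ × 152 × 1025 = 3.926 mm.
The gap closes (δ_free > 2.8 mm) and the wall then resists a further 3.926 − 2.8 = 1.126 mm of expansion.
So σ = E(δ_free − g)/L = 44×10³ × 1.126/1025 = 48.34 MPa.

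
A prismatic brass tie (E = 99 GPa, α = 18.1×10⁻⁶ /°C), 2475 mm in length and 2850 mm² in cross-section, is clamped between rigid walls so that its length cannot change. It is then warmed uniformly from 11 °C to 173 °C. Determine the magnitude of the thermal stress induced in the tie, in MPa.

σ ≈ 290 MPa (compressive)

The supports are rigid, so the total axial strain is zero. The restrained thermal strain is ε = αΔT = 18.1×10⁻⁶ × 162 = 2932.2×10⁻⁶.
σ = EαΔT = 99×10³ × 18.1×10⁻⁶ × 162 = 290.3 MPa (compressive; the tie is trying to expand).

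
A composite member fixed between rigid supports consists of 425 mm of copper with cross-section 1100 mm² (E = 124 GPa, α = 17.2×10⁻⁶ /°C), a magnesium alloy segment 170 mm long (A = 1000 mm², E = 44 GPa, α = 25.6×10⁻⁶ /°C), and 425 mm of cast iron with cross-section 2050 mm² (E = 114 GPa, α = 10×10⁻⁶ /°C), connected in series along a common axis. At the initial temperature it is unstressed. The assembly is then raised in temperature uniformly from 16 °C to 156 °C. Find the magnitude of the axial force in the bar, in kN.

With the walls removed the bar would change length by δ_free = Σ αᵢΔT Lᵢ = 17.2×10⁻⁶×140×425 + 25.6×10⁻⁶×140×170 + 10×10⁻⁶×140×425 = 2.228 mm.
The rigid supports impose zero overall length change; the single axial force P common to all segments must satisfy P Σ Lᵢ/(AᵢEᵢ) = δ_free.
Σ Lᵢ/(AᵢEᵢ) = 425/(1100×124×10³) + 170/(1000×44×10³) + 425/(2050×114×10³) = 8.798×10⁻⁶ mm/N.
Hence P = δ_free / Σ(L/AE) = 2.228/8.798×10⁻⁶ = 253.2 kN (compressive).

P ≈ 253 kN (compressive)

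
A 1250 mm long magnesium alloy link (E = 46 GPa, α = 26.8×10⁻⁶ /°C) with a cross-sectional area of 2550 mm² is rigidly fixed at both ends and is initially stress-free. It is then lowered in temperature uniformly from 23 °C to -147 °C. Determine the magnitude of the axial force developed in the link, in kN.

Full restraint means ε = 0, so the stress is σ = EαΔT = 46×10³ × 26.8×10⁻⁶ × 170 = 209.6 MPa.
P = AEαΔT = 2550 × 46×10³ × 26.8×10⁻⁶ × 170 = 534.4 kN (tensile).

P ≈ 534 kN (tensile)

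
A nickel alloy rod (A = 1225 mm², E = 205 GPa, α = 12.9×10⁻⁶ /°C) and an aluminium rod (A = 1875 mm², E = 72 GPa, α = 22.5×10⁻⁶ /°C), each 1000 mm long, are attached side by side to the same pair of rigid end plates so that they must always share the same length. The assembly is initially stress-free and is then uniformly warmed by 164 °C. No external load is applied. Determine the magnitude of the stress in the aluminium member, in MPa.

Both members must finish at the same length. With the larger α, the aluminium tends to over-expand; the plates restrain it, putting the aluminium in compression and the nickel alloy in tension. With no external load the two internal forces are equal and opposite, magnitude P.
Equating the net (thermal + elastic) strains gives |α₁ − α₂|·ΔT = P·[1/(A₁E₁) + 1/(A₂E₂)].
|α₁ − α₂|·ΔT = 9.6×10⁻⁶ × 164 = 0.001574.
1/(A₁E₁) + 1/(A₂E₂) = 1/(1225×205×10³) + 1/(1875×72×10³) = 1.139×10⁻⁸ N⁻¹.
So P = 0.001574 / 1.139×10⁻⁸ = 138.2 kN.
σ_{aluminium} = P/A₂ = 138200/1875 = 73.72 MPa, compressive.

σ ≈ 73.7 MPa (compressive)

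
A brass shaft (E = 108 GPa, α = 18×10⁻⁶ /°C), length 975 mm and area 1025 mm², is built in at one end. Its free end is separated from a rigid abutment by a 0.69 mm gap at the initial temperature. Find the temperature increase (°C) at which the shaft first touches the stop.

ΔT ≈ 39.3 °C

Contact occurs when the free expansion equals the gap: αΔT L = 0.69 mm.
ΔT = 0.69 / (18×10⁻⁶ × 975) = 39.32 °C.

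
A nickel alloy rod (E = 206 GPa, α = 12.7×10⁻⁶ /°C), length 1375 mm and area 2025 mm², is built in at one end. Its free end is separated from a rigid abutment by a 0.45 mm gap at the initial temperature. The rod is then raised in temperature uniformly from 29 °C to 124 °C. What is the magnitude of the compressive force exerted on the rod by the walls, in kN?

P ≈ 367 kN

Free thermal elongation = αΔT L = 12.7×10⁻⁶ × 95 × 1375 = 1.659 mm.
The gap closes (δ_free > 0.45 mm) and the wall then resists a further 1.659 − 0.45 = 1.209 mm of expansion.
That suppressed elongation corresponds to σ = E·Δ/L = 206×10³ × 1.209/1375 = 181.1 MPa.
Force on the wall = σA = 181.1 × 2025 mm² = 366.8 kN.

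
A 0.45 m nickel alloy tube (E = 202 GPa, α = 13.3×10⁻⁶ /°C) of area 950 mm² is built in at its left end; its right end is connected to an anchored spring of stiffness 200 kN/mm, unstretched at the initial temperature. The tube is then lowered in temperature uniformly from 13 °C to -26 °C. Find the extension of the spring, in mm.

δ ≈ 0.159 mm

The unrestrained thermal change is αΔT L = 13.3×10⁻⁶ × 39 × 450 = 0.2334 mm.
With a force P in the spring, the elastic change of the tube is PL/(AE) and that of the spring is P/k; compatibility requires their sum to equal δ_free.
So P = δ_free / [L/(AE) + 1/k] = 0.2334 / [ 450/(950×202×10³) + 1/(200×10³) ].
P = 0.2334 / 7.345×10⁻⁶ = 31780 N.
Spring extension = P/k = 31780/(200×10³) = 0.1589 mm.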